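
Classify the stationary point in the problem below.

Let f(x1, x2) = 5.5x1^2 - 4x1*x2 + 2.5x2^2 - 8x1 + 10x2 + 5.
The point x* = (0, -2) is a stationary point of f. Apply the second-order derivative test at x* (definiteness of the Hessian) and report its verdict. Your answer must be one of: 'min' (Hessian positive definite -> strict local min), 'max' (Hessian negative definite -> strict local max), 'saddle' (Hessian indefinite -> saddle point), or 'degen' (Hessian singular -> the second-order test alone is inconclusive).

Compute the Hessian H = grad^2 f:
  H = [[11, -4], [-4, 5]]
Verify stationarity: grad f(x*) = H x* + g = (0, 0).
Eigenvalues of H: 3, 13.
Both eigenvalues > 0, so H is positive definite -> x* is a strict local min.

min


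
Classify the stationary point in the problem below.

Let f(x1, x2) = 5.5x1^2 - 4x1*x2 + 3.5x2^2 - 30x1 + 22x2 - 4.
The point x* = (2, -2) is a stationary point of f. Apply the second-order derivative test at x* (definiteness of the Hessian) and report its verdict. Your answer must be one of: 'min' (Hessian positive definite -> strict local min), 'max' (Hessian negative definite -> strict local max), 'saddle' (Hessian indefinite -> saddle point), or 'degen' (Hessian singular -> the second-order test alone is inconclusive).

Compute the Hessian H = grad^2 f:
  H = [[11, -4], [-4, 7]]
Verify stationarity: grad f(x*) = H x* + g = (0, 0).
Eigenvalues of H: 4.5279, 13.4721.
Both eigenvalues > 0, so H is positive definite -> x* is a strict local min.

min


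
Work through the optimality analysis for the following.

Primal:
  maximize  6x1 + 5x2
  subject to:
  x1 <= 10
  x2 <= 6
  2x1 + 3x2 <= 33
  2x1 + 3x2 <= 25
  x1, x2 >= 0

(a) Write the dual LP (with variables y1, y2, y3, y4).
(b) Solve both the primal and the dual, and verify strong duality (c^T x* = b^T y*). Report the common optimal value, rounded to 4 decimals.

The standard primal-dual pair for 'max c^T x s.t. A x <= b, x >= 0' is:
  Dual:  min b^T y  s.t.  A^T y >= c,  y >= 0.

So the dual LP is:
  minimize  10y1 + 6y2 + 33y3 + 25y4
  subject to:
    y1 + 2y3 + 2y4 >= 6
    y2 + 3y3 + 3y4 >= 5
    y1, y2, y3, y4 >= 0

Solving the primal: x* = (10, 1.6667).
  primal value c^T x* = 68.3333.
Solving the dual: y* = (2.6667, 0, 0, 1.6667).
  dual value b^T y* = 68.3333.
Strong duality: c^T x* = b^T y*. Confirmed.

68.3333


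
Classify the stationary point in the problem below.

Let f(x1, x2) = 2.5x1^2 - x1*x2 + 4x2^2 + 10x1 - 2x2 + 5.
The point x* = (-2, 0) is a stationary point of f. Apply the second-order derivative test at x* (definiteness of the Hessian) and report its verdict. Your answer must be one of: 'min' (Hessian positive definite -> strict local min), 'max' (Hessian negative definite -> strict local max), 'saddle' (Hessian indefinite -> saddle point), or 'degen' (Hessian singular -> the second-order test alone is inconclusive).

Compute the Hessian H = grad^2 f:
  H = [[5, -1], [-1, 8]]
Verify stationarity: grad f(x*) = H x* + g = (0, 0).
Eigenvalues of H: 4.6972, 8.3028.
Both eigenvalues > 0, so H is positive definite -> x* is a strict local min.

min


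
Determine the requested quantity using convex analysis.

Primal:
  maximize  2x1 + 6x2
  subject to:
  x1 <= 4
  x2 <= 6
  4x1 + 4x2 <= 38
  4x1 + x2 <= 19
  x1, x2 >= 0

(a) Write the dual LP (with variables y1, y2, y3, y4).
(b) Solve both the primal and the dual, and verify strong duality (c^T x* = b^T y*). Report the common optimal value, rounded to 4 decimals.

The standard primal-dual pair for 'max c^T x s.t. A x <= b, x >= 0' is:
  Dual:  min b^T y  s.t.  A^T y >= c,  y >= 0.

So the dual LP is:
  minimize  4y1 + 6y2 + 38y3 + 19y4
  subject to:
    y1 + 4y3 + 4y4 >= 2
    y2 + 4y3 + y4 >= 6
    y1, y2, y3, y4 >= 0

Solving the primal: x* = (3.25, 6).
  primal value c^T x* = 42.5.
Solving the dual: y* = (0, 5.5, 0, 0.5).
  dual value b^T y* = 42.5.
Strong duality: c^T x* = b^T y*. Confirmed.

42.5


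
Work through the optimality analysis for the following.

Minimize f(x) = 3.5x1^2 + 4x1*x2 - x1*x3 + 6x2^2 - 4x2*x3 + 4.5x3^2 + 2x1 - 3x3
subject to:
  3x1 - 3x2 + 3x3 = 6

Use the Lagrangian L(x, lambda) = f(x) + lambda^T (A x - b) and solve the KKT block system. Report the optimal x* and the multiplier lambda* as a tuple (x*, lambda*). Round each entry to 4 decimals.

Form the Lagrangian:
  L(x, lambda) = (1/2) x^T Q x + c^T x + lambda^T (A x - b)
Stationarity (grad_x L = 0): Q x + c + A^T lambda = 0.
Primal feasibility: A x = b.

This gives the KKT block system:
  [ Q   A^T ] [ x     ]   [-c ]
  [ A    0  ] [ lambda ] = [ b ]

Solving the linear system:
  x*      = (0.787, -0.4174, 0.7957)
  lambda* = (-1.6812)
  f(x*)   = 4.637

x* = (0.787, -0.4174, 0.7957), lambda* = (-1.6812)


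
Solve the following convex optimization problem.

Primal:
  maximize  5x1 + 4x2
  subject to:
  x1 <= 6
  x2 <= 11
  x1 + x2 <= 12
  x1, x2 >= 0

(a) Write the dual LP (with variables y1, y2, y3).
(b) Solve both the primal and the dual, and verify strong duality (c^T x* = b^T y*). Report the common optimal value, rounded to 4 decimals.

The standard primal-dual pair for 'max c^T x s.t. A x <= b, x >= 0' is:
  Dual:  min b^T y  s.t.  A^T y >= c,  y >= 0.

So the dual LP is:
  minimize  6y1 + 11y2 + 12y3
  subject to:
    y1 + y3 >= 5
    y2 + y3 >= 4
    y1, y2, y3 >= 0

Solving the primal: x* = (6, 6).
  primal value c^T x* = 54.
Solving the dual: y* = (1, 0, 4).
  dual value b^T y* = 54.
Strong duality: c^T x* = b^T y*. Confirmed.

54


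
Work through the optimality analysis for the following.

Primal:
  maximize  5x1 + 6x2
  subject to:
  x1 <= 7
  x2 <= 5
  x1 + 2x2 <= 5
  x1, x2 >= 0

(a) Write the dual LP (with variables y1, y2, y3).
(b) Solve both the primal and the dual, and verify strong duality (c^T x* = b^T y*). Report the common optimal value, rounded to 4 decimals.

The standard primal-dual pair for 'max c^T x s.t. A x <= b, x >= 0' is:
  Dual:  min b^T y  s.t.  A^T y >= c,  y >= 0.

So the dual LP is:
  minimize  7y1 + 5y2 + 5y3
  subject to:
    y1 + y3 >= 5
    y2 + 2y3 >= 6
    y1, y2, y3 >= 0

Solving the primal: x* = (5, 0).
  primal value c^T x* = 25.
Solving the dual: y* = (0, 0, 5).
  dual value b^T y* = 25.
Strong duality: c^T x* = b^T y*. Confirmed.

25


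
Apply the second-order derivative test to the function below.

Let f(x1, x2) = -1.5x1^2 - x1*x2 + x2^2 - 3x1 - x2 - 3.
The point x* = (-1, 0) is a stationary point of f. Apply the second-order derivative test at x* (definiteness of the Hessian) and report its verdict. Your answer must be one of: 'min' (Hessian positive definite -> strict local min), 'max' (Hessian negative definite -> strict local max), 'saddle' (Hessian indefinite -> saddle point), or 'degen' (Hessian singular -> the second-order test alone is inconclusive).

Compute the Hessian H = grad^2 f:
  H = [[-3, -1], [-1, 2]]
Verify stationarity: grad f(x*) = H x* + g = (0, 0).
Eigenvalues of H: -3.1926, 2.1926.
Eigenvalues have mixed signs, so H is indefinite -> x* is a saddle point.

saddle


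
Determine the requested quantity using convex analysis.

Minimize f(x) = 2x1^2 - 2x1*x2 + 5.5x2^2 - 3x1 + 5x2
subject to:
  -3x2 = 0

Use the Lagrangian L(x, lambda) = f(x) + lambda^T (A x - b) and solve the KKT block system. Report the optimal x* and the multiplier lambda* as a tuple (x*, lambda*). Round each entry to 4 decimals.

Form the Lagrangian:
  L(x, lambda) = (1/2) x^T Q x + c^T x + lambda^T (A x - b)
Stationarity (grad_x L = 0): Q x + c + A^T lambda = 0.
Primal feasibility: A x = b.

This gives the KKT block system:
  [ Q   A^T ] [ x     ]   [-c ]
  [ A    0  ] [ lambda ] = [ b ]

Solving the linear system:
  x*      = (0.75, 0)
  lambda* = (1.1667)
  f(x*)   = -1.125

x* = (0.75, 0), lambda* = (1.1667)


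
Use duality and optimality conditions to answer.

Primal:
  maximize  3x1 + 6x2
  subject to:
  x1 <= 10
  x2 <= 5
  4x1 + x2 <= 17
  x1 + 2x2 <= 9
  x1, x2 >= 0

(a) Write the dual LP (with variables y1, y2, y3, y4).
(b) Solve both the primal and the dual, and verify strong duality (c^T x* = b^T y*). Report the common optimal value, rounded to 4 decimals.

The standard primal-dual pair for 'max c^T x s.t. A x <= b, x >= 0' is:
  Dual:  min b^T y  s.t.  A^T y >= c,  y >= 0.

So the dual LP is:
  minimize  10y1 + 5y2 + 17y3 + 9y4
  subject to:
    y1 + 4y3 + y4 >= 3
    y2 + y3 + 2y4 >= 6
    y1, y2, y3, y4 >= 0

Solving the primal: x* = (3.5714, 2.7143).
  primal value c^T x* = 27.
Solving the dual: y* = (0, 0, 0, 3).
  dual value b^T y* = 27.
Strong duality: c^T x* = b^T y*. Confirmed.

27


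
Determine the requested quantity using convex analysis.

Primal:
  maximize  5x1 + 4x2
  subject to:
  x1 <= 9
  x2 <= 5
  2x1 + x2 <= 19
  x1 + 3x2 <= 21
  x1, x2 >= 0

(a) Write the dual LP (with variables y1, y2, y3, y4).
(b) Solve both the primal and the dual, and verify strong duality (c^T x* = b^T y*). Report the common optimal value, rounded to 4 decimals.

The standard primal-dual pair for 'max c^T x s.t. A x <= b, x >= 0' is:
  Dual:  min b^T y  s.t.  A^T y >= c,  y >= 0.

So the dual LP is:
  minimize  9y1 + 5y2 + 19y3 + 21y4
  subject to:
    y1 + 2y3 + y4 >= 5
    y2 + y3 + 3y4 >= 4
    y1, y2, y3, y4 >= 0

Solving the primal: x* = (7.2, 4.6).
  primal value c^T x* = 54.4.
Solving the dual: y* = (0, 0, 2.2, 0.6).
  dual value b^T y* = 54.4.
Strong duality: c^T x* = b^T y*. Confirmed.

54.4


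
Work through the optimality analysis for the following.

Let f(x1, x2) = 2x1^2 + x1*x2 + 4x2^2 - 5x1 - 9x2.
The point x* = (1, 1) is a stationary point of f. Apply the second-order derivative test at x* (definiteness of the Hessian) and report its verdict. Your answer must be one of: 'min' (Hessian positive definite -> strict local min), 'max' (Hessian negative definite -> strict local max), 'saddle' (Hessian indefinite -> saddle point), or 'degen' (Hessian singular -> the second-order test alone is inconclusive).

Compute the Hessian H = grad^2 f:
  H = [[4, 1], [1, 8]]
Verify stationarity: grad f(x*) = H x* + g = (0, 0).
Eigenvalues of H: 3.7639, 8.2361.
Both eigenvalues > 0, so H is positive definite -> x* is a strict local min.

min


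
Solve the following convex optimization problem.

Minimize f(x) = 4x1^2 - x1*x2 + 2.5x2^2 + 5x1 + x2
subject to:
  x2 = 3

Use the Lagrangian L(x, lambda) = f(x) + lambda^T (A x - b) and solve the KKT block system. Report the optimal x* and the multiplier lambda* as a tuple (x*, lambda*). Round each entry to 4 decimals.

Form the Lagrangian:
  L(x, lambda) = (1/2) x^T Q x + c^T x + lambda^T (A x - b)
Stationarity (grad_x L = 0): Q x + c + A^T lambda = 0.
Primal feasibility: A x = b.

This gives the KKT block system:
  [ Q   A^T ] [ x     ]   [-c ]
  [ A    0  ] [ lambda ] = [ b ]

Solving the linear system:
  x*      = (-0.25, 3)
  lambda* = (-16.25)
  f(x*)   = 25.25

x* = (-0.25, 3), lambda* = (-16.25)


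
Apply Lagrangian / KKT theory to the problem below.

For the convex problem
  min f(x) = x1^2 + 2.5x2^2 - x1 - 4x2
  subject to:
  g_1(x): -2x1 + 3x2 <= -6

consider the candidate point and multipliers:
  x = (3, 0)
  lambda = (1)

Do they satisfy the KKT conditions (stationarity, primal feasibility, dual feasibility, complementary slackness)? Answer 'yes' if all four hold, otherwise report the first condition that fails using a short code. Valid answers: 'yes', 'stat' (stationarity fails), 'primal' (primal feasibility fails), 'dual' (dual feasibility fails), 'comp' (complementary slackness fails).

Gradient of f: grad f(x) = Q x + c = (5, -4)
Constraint values g_i(x) = a_i^T x - b_i:
  g_1((3, 0)) = 0
Stationarity residual: grad f(x) + sum_i lambda_i a_i = (3, -1)
  -> stationarity FAILS
Primal feasibility (all g_i <= 0): OK
Dual feasibility (all lambda_i >= 0): OK
Complementary slackness (lambda_i * g_i(x) = 0 for all i): OK

Verdict: the first failing condition is stationarity -> stat.

stat


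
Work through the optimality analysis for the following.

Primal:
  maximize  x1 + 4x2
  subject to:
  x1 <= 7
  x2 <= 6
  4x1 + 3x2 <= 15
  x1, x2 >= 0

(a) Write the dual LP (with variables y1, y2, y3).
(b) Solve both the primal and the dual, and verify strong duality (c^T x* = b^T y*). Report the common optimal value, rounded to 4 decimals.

The standard primal-dual pair for 'max c^T x s.t. A x <= b, x >= 0' is:
  Dual:  min b^T y  s.t.  A^T y >= c,  y >= 0.

So the dual LP is:
  minimize  7y1 + 6y2 + 15y3
  subject to:
    y1 + 4y3 >= 1
    y2 + 3y3 >= 4
    y1, y2, y3 >= 0

Solving the primal: x* = (0, 5).
  primal value c^T x* = 20.
Solving the dual: y* = (0, 0, 1.3333).
  dual value b^T y* = 20.
Strong duality: c^T x* = b^T y*. Confirmed.

20


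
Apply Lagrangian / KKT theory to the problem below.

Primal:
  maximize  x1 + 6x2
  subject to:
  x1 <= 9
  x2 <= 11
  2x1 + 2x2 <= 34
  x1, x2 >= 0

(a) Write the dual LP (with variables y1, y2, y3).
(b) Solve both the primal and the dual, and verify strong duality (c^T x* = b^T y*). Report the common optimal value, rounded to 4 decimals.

The standard primal-dual pair for 'max c^T x s.t. A x <= b, x >= 0' is:
  Dual:  min b^T y  s.t.  A^T y >= c,  y >= 0.

So the dual LP is:
  minimize  9y1 + 11y2 + 34y3
  subject to:
    y1 + 2y3 >= 1
    y2 + 2y3 >= 6
    y1, y2, y3 >= 0

Solving the primal: x* = (6, 11).
  primal value c^T x* = 72.
Solving the dual: y* = (0, 5, 0.5).
  dual value b^T y* = 72.
Strong duality: c^T x* = b^T y*. Confirmed.

72


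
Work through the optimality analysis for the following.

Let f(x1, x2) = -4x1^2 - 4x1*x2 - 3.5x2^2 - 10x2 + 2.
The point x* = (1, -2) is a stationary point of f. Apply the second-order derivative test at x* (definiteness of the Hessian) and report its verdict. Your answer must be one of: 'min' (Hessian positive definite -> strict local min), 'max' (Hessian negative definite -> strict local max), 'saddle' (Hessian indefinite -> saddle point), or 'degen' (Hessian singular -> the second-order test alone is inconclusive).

Compute the Hessian H = grad^2 f:
  H = [[-8, -4], [-4, -7]]
Verify stationarity: grad f(x*) = H x* + g = (0, 0).
Eigenvalues of H: -11.5311, -3.4689.
Both eigenvalues < 0, so H is negative definite -> x* is a strict local max.

max


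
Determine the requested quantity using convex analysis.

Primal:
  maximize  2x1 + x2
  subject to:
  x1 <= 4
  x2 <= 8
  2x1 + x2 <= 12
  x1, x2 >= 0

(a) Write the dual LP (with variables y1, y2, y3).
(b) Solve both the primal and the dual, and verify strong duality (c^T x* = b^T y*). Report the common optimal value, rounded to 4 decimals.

The standard primal-dual pair for 'max c^T x s.t. A x <= b, x >= 0' is:
  Dual:  min b^T y  s.t.  A^T y >= c,  y >= 0.

So the dual LP is:
  minimize  4y1 + 8y2 + 12y3
  subject to:
    y1 + 2y3 >= 2
    y2 + y3 >= 1
    y1, y2, y3 >= 0

Solving the primal: x* = (2, 8).
  primal value c^T x* = 12.
Solving the dual: y* = (0, 0, 1).
  dual value b^T y* = 12.
Strong duality: c^T x* = b^T y*. Confirmed.

12


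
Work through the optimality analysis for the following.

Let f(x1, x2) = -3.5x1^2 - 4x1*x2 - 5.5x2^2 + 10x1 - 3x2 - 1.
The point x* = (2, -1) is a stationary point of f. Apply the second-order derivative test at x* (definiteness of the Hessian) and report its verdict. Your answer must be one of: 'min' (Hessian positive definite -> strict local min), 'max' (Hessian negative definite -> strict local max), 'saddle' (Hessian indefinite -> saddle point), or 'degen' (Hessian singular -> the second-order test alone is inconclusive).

Compute the Hessian H = grad^2 f:
  H = [[-7, -4], [-4, -11]]
Verify stationarity: grad f(x*) = H x* + g = (0, 0).
Eigenvalues of H: -13.4721, -4.5279.
Both eigenvalues < 0, so H is negative definite -> x* is a strict local max.

max


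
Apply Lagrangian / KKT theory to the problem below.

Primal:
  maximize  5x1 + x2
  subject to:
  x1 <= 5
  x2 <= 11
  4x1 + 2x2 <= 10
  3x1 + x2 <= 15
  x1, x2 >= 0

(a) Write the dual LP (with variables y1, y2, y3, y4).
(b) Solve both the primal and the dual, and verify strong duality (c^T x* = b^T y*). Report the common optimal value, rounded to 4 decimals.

The standard primal-dual pair for 'max c^T x s.t. A x <= b, x >= 0' is:
  Dual:  min b^T y  s.t.  A^T y >= c,  y >= 0.

So the dual LP is:
  minimize  5y1 + 11y2 + 10y3 + 15y4
  subject to:
    y1 + 4y3 + 3y4 >= 5
    y2 + 2y3 + y4 >= 1
    y1, y2, y3, y4 >= 0

Solving the primal: x* = (2.5, 0).
  primal value c^T x* = 12.5.
Solving the dual: y* = (0, 0, 1.25, 0).
  dual value b^T y* = 12.5.
Strong duality: c^T x* = b^T y*. Confirmed.

12.5


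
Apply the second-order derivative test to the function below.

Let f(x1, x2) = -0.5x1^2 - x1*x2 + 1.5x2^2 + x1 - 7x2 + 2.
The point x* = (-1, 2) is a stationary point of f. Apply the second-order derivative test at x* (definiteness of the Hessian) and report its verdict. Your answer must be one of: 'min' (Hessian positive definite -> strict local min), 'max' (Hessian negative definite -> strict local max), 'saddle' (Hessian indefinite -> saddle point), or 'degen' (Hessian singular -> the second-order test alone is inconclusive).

Compute the Hessian H = grad^2 f:
  H = [[-1, -1], [-1, 3]]
Verify stationarity: grad f(x*) = H x* + g = (0, 0).
Eigenvalues of H: -1.2361, 3.2361.
Eigenvalues have mixed signs, so H is indefinite -> x* is a saddle point.

saddle


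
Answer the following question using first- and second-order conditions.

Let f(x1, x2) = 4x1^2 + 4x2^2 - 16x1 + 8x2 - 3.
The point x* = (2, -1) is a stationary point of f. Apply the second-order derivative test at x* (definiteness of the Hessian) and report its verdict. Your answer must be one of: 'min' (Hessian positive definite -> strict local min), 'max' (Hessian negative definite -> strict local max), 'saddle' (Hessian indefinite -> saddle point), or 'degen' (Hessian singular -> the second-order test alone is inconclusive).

Compute the Hessian H = grad^2 f:
  H = [[8, 0], [0, 8]]
Verify stationarity: grad f(x*) = H x* + g = (0, 0).
Eigenvalues of H: 8, 8.
Both eigenvalues > 0, so H is positive definite -> x* is a strict local min.

min


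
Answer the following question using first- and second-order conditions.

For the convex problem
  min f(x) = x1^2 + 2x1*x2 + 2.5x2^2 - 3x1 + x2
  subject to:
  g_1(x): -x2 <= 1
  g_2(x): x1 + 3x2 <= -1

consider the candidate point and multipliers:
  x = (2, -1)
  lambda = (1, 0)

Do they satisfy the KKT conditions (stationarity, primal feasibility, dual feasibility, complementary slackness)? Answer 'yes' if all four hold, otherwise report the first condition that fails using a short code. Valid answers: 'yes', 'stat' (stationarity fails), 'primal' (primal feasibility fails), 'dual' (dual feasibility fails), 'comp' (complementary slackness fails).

Gradient of f: grad f(x) = Q x + c = (-1, 0)
Constraint values g_i(x) = a_i^T x - b_i:
  g_1((2, -1)) = 0
  g_2((2, -1)) = 0
Stationarity residual: grad f(x) + sum_i lambda_i a_i = (-1, -1)
  -> stationarity FAILS
Primal feasibility (all g_i <= 0): OK
Dual feasibility (all lambda_i >= 0): OK
Complementary slackness (lambda_i * g_i(x) = 0 for all i): OK

Verdict: the first failing condition is stationarity -> stat.

stat


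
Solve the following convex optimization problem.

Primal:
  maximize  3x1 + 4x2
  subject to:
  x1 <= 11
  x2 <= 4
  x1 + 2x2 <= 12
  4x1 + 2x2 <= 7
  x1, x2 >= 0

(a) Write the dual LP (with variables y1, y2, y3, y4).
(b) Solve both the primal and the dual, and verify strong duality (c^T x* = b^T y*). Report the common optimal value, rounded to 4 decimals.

The standard primal-dual pair for 'max c^T x s.t. A x <= b, x >= 0' is:
  Dual:  min b^T y  s.t.  A^T y >= c,  y >= 0.

So the dual LP is:
  minimize  11y1 + 4y2 + 12y3 + 7y4
  subject to:
    y1 + y3 + 4y4 >= 3
    y2 + 2y3 + 2y4 >= 4
    y1, y2, y3, y4 >= 0

Solving the primal: x* = (0, 3.5).
  primal value c^T x* = 14.
Solving the dual: y* = (0, 0, 0, 2).
  dual value b^T y* = 14.
Strong duality: c^T x* = b^T y*. Confirmed.

14


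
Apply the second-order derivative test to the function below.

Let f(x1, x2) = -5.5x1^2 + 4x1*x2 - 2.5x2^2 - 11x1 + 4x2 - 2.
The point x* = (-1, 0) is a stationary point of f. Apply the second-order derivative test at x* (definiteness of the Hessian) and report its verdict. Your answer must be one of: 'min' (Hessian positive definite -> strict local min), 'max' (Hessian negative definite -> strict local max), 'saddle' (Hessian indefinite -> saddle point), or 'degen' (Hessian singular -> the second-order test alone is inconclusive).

Compute the Hessian H = grad^2 f:
  H = [[-11, 4], [4, -5]]
Verify stationarity: grad f(x*) = H x* + g = (0, 0).
Eigenvalues of H: -13, -3.
Both eigenvalues < 0, so H is negative definite -> x* is a strict local max.

max


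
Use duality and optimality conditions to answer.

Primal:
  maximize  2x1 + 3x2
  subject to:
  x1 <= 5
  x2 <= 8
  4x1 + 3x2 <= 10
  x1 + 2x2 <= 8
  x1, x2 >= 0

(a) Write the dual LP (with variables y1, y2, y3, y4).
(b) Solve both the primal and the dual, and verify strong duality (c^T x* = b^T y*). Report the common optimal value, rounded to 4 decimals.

The standard primal-dual pair for 'max c^T x s.t. A x <= b, x >= 0' is:
  Dual:  min b^T y  s.t.  A^T y >= c,  y >= 0.

So the dual LP is:
  minimize  5y1 + 8y2 + 10y3 + 8y4
  subject to:
    y1 + 4y3 + y4 >= 2
    y2 + 3y3 + 2y4 >= 3
    y1, y2, y3, y4 >= 0

Solving the primal: x* = (0, 3.3333).
  primal value c^T x* = 10.
Solving the dual: y* = (0, 0, 1, 0).
  dual value b^T y* = 10.
Strong duality: c^T x* = b^T y*. Confirmed.

10


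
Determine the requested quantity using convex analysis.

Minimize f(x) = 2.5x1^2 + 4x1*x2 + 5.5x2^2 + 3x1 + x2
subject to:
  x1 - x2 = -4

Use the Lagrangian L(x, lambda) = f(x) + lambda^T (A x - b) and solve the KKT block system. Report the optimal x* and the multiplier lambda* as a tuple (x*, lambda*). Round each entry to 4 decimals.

Form the Lagrangian:
  L(x, lambda) = (1/2) x^T Q x + c^T x + lambda^T (A x - b)
Stationarity (grad_x L = 0): Q x + c + A^T lambda = 0.
Primal feasibility: A x = b.

This gives the KKT block system:
  [ Q   A^T ] [ x     ]   [-c ]
  [ A    0  ] [ lambda ] = [ b ]

Solving the linear system:
  x*      = (-2.6667, 1.3333)
  lambda* = (5)
  f(x*)   = 6.6667

x* = (-2.6667, 1.3333), lambda* = (5)


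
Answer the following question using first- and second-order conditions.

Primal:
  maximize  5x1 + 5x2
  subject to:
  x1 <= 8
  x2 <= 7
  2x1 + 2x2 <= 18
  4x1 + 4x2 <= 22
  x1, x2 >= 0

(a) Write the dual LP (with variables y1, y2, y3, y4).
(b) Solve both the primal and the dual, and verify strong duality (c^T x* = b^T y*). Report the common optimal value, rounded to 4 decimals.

The standard primal-dual pair for 'max c^T x s.t. A x <= b, x >= 0' is:
  Dual:  min b^T y  s.t.  A^T y >= c,  y >= 0.

So the dual LP is:
  minimize  8y1 + 7y2 + 18y3 + 22y4
  subject to:
    y1 + 2y3 + 4y4 >= 5
    y2 + 2y3 + 4y4 >= 5
    y1, y2, y3, y4 >= 0

Solving the primal: x* = (5.5, 0).
  primal value c^T x* = 27.5.
Solving the dual: y* = (0, 0, 0, 1.25).
  dual value b^T y* = 27.5.
Strong duality: c^T x* = b^T y*. Confirmed.

27.5


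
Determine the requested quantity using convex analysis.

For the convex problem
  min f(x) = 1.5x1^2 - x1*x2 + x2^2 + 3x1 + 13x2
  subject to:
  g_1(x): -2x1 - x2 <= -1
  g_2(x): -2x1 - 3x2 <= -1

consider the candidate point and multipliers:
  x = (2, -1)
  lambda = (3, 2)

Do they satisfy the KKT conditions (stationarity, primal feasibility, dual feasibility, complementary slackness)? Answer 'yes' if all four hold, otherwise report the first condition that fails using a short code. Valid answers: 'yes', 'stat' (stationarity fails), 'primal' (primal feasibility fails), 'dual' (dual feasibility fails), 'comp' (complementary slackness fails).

Gradient of f: grad f(x) = Q x + c = (10, 9)
Constraint values g_i(x) = a_i^T x - b_i:
  g_1((2, -1)) = -2
  g_2((2, -1)) = 0
Stationarity residual: grad f(x) + sum_i lambda_i a_i = (0, 0)
  -> stationarity OK
Primal feasibility (all g_i <= 0): OK
Dual feasibility (all lambda_i >= 0): OK
Complementary slackness (lambda_i * g_i(x) = 0 for all i): FAILS

Verdict: the first failing condition is complementary_slackness -> comp.

comp


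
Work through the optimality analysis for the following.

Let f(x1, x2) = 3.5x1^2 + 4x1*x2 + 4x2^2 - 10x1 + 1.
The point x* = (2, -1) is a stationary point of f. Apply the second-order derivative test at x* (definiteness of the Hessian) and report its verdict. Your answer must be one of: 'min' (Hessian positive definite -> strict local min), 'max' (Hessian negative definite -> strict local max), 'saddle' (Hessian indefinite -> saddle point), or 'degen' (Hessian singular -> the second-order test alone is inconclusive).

Compute the Hessian H = grad^2 f:
  H = [[7, 4], [4, 8]]
Verify stationarity: grad f(x*) = H x* + g = (0, 0).
Eigenvalues of H: 3.4689, 11.5311.
Both eigenvalues > 0, so H is positive definite -> x* is a strict local min.

min


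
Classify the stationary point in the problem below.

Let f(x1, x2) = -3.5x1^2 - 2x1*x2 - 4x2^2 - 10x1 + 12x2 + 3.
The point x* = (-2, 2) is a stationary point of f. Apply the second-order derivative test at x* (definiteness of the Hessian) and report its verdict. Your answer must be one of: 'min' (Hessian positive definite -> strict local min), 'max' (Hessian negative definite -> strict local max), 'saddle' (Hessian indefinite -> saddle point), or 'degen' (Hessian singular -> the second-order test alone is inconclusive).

Compute the Hessian H = grad^2 f:
  H = [[-7, -2], [-2, -8]]
Verify stationarity: grad f(x*) = H x* + g = (0, 0).
Eigenvalues of H: -9.5616, -5.4384.
Both eigenvalues < 0, so H is negative definite -> x* is a strict local max.

max


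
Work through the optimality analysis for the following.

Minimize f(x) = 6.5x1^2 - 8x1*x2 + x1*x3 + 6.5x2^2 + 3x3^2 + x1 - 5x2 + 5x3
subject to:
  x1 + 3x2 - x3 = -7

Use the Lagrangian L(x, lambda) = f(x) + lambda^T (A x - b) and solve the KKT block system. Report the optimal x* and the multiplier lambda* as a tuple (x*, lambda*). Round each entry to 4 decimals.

Form the Lagrangian:
  L(x, lambda) = (1/2) x^T Q x + c^T x + lambda^T (A x - b)
Stationarity (grad_x L = 0): Q x + c + A^T lambda = 0.
Primal feasibility: A x = b.

This gives the KKT block system:
  [ Q   A^T ] [ x     ]   [-c ]
  [ A    0  ] [ lambda ] = [ b ]

Solving the linear system:
  x*      = (-1.5485, -1.7294, 0.2633)
  lambda* = (5.0315)
  f(x*)   = 21.8179

x* = (-1.5485, -1.7294, 0.2633), lambda* = (5.0315)


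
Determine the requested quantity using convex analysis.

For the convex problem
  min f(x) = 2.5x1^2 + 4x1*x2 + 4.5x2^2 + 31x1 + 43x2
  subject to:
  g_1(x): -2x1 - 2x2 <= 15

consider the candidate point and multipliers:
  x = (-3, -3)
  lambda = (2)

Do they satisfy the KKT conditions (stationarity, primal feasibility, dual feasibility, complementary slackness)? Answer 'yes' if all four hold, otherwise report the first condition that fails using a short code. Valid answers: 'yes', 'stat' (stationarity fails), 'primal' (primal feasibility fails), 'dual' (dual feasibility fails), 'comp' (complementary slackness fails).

Gradient of f: grad f(x) = Q x + c = (4, 4)
Constraint values g_i(x) = a_i^T x - b_i:
  g_1((-3, -3)) = -3
Stationarity residual: grad f(x) + sum_i lambda_i a_i = (0, 0)
  -> stationarity OK
Primal feasibility (all g_i <= 0): OK
Dual feasibility (all lambda_i >= 0): OK
Complementary slackness (lambda_i * g_i(x) = 0 for all i): FAILS

Verdict: the first failing condition is complementary_slackness -> comp.

comp


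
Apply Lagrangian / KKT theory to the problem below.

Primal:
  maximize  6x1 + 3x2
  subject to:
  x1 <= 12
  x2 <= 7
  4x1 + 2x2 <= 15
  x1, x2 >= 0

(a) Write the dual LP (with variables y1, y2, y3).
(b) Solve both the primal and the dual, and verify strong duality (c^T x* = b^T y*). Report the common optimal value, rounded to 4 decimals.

The standard primal-dual pair for 'max c^T x s.t. A x <= b, x >= 0' is:
  Dual:  min b^T y  s.t.  A^T y >= c,  y >= 0.

So the dual LP is:
  minimize  12y1 + 7y2 + 15y3
  subject to:
    y1 + 4y3 >= 6
    y2 + 2y3 >= 3
    y1, y2, y3 >= 0

Solving the primal: x* = (3.75, 0).
  primal value c^T x* = 22.5.
Solving the dual: y* = (0, 0, 1.5).
  dual value b^T y* = 22.5.
Strong duality: c^T x* = b^T y*. Confirmed.

22.5


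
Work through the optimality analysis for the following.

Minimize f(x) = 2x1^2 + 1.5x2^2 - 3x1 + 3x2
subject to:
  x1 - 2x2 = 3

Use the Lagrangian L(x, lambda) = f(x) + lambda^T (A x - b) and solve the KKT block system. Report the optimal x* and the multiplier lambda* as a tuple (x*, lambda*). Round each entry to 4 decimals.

Form the Lagrangian:
  L(x, lambda) = (1/2) x^T Q x + c^T x + lambda^T (A x - b)
Stationarity (grad_x L = 0): Q x + c + A^T lambda = 0.
Primal feasibility: A x = b.

This gives the KKT block system:
  [ Q   A^T ] [ x     ]   [-c ]
  [ A    0  ] [ lambda ] = [ b ]

Solving the linear system:
  x*      = (0.7895, -1.1053)
  lambda* = (-0.1579)
  f(x*)   = -2.6053

x* = (0.7895, -1.1053), lambda* = (-0.1579)


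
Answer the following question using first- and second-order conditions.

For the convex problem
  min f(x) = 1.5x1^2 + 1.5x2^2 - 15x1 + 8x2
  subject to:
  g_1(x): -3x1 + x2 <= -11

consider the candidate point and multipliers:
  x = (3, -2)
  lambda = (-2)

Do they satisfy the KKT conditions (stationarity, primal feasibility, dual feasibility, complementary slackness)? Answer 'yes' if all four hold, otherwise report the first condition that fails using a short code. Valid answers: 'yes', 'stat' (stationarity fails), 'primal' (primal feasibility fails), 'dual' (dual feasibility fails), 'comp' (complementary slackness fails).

Gradient of f: grad f(x) = Q x + c = (-6, 2)
Constraint values g_i(x) = a_i^T x - b_i:
  g_1((3, -2)) = 0
Stationarity residual: grad f(x) + sum_i lambda_i a_i = (0, 0)
  -> stationarity OK
Primal feasibility (all g_i <= 0): OK
Dual feasibility (all lambda_i >= 0): FAILS
Complementary slackness (lambda_i * g_i(x) = 0 for all i): OK

Verdict: the first failing condition is dual_feasibility -> dual.

dual


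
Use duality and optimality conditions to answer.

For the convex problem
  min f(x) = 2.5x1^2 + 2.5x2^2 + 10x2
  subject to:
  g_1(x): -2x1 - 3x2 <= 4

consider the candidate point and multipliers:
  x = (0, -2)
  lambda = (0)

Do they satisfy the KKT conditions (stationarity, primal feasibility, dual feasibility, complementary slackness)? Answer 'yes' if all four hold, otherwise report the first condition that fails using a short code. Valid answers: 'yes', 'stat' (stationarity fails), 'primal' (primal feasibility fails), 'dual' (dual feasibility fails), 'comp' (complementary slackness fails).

Gradient of f: grad f(x) = Q x + c = (0, 0)
Constraint values g_i(x) = a_i^T x - b_i:
  g_1((0, -2)) = 2
Stationarity residual: grad f(x) + sum_i lambda_i a_i = (0, 0)
  -> stationarity OK
Primal feasibility (all g_i <= 0): FAILS
Dual feasibility (all lambda_i >= 0): OK
Complementary slackness (lambda_i * g_i(x) = 0 for all i): OK

Verdict: the first failing condition is primal_feasibility -> primal.

primal


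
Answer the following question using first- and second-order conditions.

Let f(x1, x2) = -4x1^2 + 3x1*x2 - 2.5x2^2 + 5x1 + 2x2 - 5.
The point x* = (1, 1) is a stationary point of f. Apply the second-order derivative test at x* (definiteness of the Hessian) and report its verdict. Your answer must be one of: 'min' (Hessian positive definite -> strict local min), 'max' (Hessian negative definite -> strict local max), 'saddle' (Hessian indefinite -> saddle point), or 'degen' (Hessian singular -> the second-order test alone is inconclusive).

Compute the Hessian H = grad^2 f:
  H = [[-8, 3], [3, -5]]
Verify stationarity: grad f(x*) = H x* + g = (0, 0).
Eigenvalues of H: -9.8541, -3.1459.
Both eigenvalues < 0, so H is negative definite -> x* is a strict local max.

max


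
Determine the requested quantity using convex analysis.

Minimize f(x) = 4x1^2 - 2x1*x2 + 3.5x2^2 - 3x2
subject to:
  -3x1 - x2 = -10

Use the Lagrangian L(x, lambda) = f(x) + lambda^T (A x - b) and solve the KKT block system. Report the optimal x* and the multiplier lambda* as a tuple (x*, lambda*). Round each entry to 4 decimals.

Form the Lagrangian:
  L(x, lambda) = (1/2) x^T Q x + c^T x + lambda^T (A x - b)
Stationarity (grad_x L = 0): Q x + c + A^T lambda = 0.
Primal feasibility: A x = b.

This gives the KKT block system:
  [ Q   A^T ] [ x     ]   [-c ]
  [ A    0  ] [ lambda ] = [ b ]

Solving the linear system:
  x*      = (2.6627, 2.012)
  lambda* = (5.759)
  f(x*)   = 25.7771

x* = (2.6627, 2.012), lambda* = (5.759)


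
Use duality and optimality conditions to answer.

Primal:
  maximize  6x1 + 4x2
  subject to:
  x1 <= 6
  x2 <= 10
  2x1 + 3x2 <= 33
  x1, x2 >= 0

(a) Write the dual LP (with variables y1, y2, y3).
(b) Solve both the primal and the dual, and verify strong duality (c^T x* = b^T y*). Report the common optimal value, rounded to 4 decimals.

The standard primal-dual pair for 'max c^T x s.t. A x <= b, x >= 0' is:
  Dual:  min b^T y  s.t.  A^T y >= c,  y >= 0.

So the dual LP is:
  minimize  6y1 + 10y2 + 33y3
  subject to:
    y1 + 2y3 >= 6
    y2 + 3y3 >= 4
    y1, y2, y3 >= 0

Solving the primal: x* = (6, 7).
  primal value c^T x* = 64.
Solving the dual: y* = (3.3333, 0, 1.3333).
  dual value b^T y* = 64.
Strong duality: c^T x* = b^T y*. Confirmed.

64


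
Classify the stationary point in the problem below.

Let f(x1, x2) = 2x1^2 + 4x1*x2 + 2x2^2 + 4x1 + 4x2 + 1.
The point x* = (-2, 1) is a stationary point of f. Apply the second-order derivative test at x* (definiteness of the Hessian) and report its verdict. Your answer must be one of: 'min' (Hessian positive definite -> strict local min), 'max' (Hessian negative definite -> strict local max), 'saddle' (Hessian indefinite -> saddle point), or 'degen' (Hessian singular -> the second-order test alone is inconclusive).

Compute the Hessian H = grad^2 f:
  H = [[4, 4], [4, 4]]
Verify stationarity: grad f(x*) = H x* + g = (0, 0).
Eigenvalues of H: 0, 8.
H has a zero eigenvalue (singular; positive semidefinite but not definite), so H is neither positive definite, negative definite, nor indefinite. The second-order test alone is inconclusive -> degen.
(Indeed, f is constant along the null direction of H through x*, so x* is not a strict local extremum.)

degen


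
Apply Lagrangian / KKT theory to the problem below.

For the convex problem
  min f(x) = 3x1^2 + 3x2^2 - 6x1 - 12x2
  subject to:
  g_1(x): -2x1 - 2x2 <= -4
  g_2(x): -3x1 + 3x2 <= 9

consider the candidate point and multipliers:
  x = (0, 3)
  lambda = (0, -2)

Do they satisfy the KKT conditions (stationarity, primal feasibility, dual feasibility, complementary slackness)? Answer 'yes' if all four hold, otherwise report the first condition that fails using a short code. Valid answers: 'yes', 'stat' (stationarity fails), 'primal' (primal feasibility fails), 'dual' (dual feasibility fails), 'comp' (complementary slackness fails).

Gradient of f: grad f(x) = Q x + c = (-6, 6)
Constraint values g_i(x) = a_i^T x - b_i:
  g_1((0, 3)) = -2
  g_2((0, 3)) = 0
Stationarity residual: grad f(x) + sum_i lambda_i a_i = (0, 0)
  -> stationarity OK
Primal feasibility (all g_i <= 0): OK
Dual feasibility (all lambda_i >= 0): FAILS
Complementary slackness (lambda_i * g_i(x) = 0 for all i): OK

Verdict: the first failing condition is dual_feasibility -> dual.

dual


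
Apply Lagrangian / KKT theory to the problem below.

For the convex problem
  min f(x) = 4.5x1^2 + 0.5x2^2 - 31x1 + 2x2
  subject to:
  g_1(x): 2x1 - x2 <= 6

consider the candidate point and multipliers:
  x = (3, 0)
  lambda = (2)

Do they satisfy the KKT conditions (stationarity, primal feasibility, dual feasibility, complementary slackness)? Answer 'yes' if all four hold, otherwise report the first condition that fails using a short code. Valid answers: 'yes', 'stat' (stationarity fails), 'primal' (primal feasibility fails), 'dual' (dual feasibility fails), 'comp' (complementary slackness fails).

Gradient of f: grad f(x) = Q x + c = (-4, 2)
Constraint values g_i(x) = a_i^T x - b_i:
  g_1((3, 0)) = 0
Stationarity residual: grad f(x) + sum_i lambda_i a_i = (0, 0)
  -> stationarity OK
Primal feasibility (all g_i <= 0): OK
Dual feasibility (all lambda_i >= 0): OK
Complementary slackness (lambda_i * g_i(x) = 0 for all i): OK

Verdict: yes, KKT holds.

yes


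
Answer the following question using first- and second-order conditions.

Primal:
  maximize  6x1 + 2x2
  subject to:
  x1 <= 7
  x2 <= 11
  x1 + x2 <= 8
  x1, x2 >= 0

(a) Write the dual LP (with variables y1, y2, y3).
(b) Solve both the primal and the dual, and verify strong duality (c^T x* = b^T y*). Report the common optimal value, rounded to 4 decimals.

The standard primal-dual pair for 'max c^T x s.t. A x <= b, x >= 0' is:
  Dual:  min b^T y  s.t.  A^T y >= c,  y >= 0.

So the dual LP is:
  minimize  7y1 + 11y2 + 8y3
  subject to:
    y1 + y3 >= 6
    y2 + y3 >= 2
    y1, y2, y3 >= 0

Solving the primal: x* = (7, 1).
  primal value c^T x* = 44.
Solving the dual: y* = (4, 0, 2).
  dual value b^T y* = 44.
Strong duality: c^T x* = b^T y*. Confirmed.

44


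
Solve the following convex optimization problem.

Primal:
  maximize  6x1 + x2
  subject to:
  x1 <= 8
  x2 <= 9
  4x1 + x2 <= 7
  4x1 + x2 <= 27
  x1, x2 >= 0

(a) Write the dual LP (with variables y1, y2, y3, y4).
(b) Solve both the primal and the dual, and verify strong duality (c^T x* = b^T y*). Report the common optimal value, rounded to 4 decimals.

The standard primal-dual pair for 'max c^T x s.t. A x <= b, x >= 0' is:
  Dual:  min b^T y  s.t.  A^T y >= c,  y >= 0.

So the dual LP is:
  minimize  8y1 + 9y2 + 7y3 + 27y4
  subject to:
    y1 + 4y3 + 4y4 >= 6
    y2 + y3 + y4 >= 1
    y1, y2, y3, y4 >= 0

Solving the primal: x* = (1.75, 0).
  primal value c^T x* = 10.5.
Solving the dual: y* = (0, 0, 1.5, 0).
  dual value b^T y* = 10.5.
Strong duality: c^T x* = b^T y*. Confirmed.

10.5


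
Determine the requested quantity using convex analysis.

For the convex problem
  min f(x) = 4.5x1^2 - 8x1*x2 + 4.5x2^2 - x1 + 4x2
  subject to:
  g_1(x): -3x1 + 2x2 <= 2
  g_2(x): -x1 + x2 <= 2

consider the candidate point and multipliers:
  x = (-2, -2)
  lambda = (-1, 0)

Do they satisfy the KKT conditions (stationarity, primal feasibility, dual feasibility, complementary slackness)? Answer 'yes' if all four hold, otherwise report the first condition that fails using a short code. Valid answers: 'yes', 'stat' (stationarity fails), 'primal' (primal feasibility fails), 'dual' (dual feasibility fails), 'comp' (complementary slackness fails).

Gradient of f: grad f(x) = Q x + c = (-3, 2)
Constraint values g_i(x) = a_i^T x - b_i:
  g_1((-2, -2)) = 0
  g_2((-2, -2)) = -2
Stationarity residual: grad f(x) + sum_i lambda_i a_i = (0, 0)
  -> stationarity OK
Primal feasibility (all g_i <= 0): OK
Dual feasibility (all lambda_i >= 0): FAILS
Complementary slackness (lambda_i * g_i(x) = 0 for all i): OK

Verdict: the first failing condition is dual_feasibility -> dual.

dual


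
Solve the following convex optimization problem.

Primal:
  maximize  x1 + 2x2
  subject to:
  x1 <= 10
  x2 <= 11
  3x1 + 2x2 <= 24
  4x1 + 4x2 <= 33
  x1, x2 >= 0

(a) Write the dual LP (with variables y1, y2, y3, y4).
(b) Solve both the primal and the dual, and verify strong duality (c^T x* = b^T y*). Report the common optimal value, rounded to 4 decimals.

The standard primal-dual pair for 'max c^T x s.t. A x <= b, x >= 0' is:
  Dual:  min b^T y  s.t.  A^T y >= c,  y >= 0.

So the dual LP is:
  minimize  10y1 + 11y2 + 24y3 + 33y4
  subject to:
    y1 + 3y3 + 4y4 >= 1
    y2 + 2y3 + 4y4 >= 2
    y1, y2, y3, y4 >= 0

Solving the primal: x* = (0, 8.25).
  primal value c^T x* = 16.5.
Solving the dual: y* = (0, 0, 0, 0.5).
  dual value b^T y* = 16.5.
Strong duality: c^T x* = b^T y*. Confirmed.

16.5


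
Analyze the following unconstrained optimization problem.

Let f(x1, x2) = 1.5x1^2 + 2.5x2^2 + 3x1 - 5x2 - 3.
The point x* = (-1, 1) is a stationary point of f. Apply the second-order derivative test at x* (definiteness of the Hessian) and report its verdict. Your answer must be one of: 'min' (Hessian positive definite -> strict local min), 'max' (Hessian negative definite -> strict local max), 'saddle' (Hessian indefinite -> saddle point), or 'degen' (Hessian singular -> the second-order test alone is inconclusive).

Compute the Hessian H = grad^2 f:
  H = [[3, 0], [0, 5]]
Verify stationarity: grad f(x*) = H x* + g = (0, 0).
Eigenvalues of H: 3, 5.
Both eigenvalues > 0, so H is positive definite -> x* is a strict local min.

min
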